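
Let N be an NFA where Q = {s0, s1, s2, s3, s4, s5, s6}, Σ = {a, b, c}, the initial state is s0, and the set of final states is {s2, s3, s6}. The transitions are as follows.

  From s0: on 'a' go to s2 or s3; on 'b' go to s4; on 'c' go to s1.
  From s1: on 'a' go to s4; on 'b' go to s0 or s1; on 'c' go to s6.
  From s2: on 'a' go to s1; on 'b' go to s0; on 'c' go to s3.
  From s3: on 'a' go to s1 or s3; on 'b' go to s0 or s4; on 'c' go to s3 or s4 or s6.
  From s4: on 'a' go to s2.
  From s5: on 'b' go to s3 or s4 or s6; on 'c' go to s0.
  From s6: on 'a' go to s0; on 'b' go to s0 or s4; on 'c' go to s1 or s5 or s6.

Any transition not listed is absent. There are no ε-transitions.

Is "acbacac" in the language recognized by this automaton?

Yes

Start in {s0}.
Read 'a': {s0} → {s2, s3}.
Read 'c': {s2, s3} → {s3, s4, s6}.
Read 'b': {s3, s4, s6} → {s0, s4}.
Read 'a': {s0, s4} → {s2, s3}.
Read 'c': {s2, s3} → {s3, s4, s6}.
Read 'a': {s3, s4, s6} → {s0, s1, s2, s3}.
Read 'c': {s0, s1, s2, s3} → {s1, s3, s4, s6}.
The final set {s1, s3, s4, s6} contains the accepting states s3, s6.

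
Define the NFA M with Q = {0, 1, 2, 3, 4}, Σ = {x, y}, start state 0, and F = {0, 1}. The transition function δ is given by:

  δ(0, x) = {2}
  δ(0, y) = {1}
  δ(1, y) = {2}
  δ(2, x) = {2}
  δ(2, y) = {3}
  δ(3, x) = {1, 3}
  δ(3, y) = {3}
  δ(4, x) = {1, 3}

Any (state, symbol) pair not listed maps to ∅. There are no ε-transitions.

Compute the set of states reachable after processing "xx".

Start in {0}.
Read 'x': {0} → {2}.
Read 'x': {2} → {2}.

{2}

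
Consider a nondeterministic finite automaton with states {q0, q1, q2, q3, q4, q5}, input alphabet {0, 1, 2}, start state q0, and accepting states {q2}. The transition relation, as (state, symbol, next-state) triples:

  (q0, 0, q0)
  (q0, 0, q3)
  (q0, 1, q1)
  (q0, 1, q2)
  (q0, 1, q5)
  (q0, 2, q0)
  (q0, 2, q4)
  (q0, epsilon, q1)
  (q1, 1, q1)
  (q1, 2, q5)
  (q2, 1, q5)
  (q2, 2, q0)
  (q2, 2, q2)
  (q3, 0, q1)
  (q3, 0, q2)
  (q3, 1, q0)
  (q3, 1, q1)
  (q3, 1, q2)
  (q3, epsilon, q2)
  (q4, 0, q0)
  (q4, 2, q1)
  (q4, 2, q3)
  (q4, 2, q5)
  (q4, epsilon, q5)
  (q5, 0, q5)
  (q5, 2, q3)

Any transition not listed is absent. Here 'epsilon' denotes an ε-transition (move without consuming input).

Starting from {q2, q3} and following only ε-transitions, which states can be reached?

Begin with {q2, q3}.
No ε-moves leave this set, so the closure equals the set itself.

{q2, q3}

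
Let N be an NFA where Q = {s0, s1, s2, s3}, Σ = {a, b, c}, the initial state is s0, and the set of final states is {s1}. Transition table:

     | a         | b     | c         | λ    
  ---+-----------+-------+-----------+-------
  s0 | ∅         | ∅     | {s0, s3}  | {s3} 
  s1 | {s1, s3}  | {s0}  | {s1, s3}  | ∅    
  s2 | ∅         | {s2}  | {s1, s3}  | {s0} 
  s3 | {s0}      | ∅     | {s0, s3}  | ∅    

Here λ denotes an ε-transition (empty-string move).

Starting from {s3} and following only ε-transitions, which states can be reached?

{s3}

Begin with {s3}.
No ε-moves leave this set, so the closure equals the set itself.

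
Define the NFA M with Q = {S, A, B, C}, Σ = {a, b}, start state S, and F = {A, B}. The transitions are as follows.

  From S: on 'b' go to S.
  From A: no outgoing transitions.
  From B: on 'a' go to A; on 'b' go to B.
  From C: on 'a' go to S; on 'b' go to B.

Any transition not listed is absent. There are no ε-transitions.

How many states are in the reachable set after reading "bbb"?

Start in {S}.
Read 'b': {S} → {S}.
Read 'b': {S} → {S}.
Read 'b': {S} → {S}.
That set has 1 state.

1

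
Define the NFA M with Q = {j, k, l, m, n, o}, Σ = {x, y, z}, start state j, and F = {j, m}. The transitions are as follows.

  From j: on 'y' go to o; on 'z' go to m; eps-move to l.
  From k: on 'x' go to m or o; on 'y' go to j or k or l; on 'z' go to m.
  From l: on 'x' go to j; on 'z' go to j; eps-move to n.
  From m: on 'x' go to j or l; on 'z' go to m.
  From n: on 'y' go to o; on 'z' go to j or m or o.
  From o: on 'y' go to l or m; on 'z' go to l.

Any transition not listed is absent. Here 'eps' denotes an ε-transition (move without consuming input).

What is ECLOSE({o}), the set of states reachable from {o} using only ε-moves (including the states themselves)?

{o}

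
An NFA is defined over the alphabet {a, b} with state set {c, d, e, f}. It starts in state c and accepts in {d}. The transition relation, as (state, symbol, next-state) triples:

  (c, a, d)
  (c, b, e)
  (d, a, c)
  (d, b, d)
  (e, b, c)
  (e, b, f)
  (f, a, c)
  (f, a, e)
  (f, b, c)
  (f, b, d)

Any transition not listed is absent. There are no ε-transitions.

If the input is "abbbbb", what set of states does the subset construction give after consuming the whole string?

{d}

Start in {c}.
Read 'a': c→{d}; now {d}.
Read 'b': d→{d}; now {d}.
Read 'b': d→{d}; now {d}.
Read 'b': d→{d}; now {d}.
Read 'b': d→{d}; now {d}.
Read 'b': d→{d}; now {d}.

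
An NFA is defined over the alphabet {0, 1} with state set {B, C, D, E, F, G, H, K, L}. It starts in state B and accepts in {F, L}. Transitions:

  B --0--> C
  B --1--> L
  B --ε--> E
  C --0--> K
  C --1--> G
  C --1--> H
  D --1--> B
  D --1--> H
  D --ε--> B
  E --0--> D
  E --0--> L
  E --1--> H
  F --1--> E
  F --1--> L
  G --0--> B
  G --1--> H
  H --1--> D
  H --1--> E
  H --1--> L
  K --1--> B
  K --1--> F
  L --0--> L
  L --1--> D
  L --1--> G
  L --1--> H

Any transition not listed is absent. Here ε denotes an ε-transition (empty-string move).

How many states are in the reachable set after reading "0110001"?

7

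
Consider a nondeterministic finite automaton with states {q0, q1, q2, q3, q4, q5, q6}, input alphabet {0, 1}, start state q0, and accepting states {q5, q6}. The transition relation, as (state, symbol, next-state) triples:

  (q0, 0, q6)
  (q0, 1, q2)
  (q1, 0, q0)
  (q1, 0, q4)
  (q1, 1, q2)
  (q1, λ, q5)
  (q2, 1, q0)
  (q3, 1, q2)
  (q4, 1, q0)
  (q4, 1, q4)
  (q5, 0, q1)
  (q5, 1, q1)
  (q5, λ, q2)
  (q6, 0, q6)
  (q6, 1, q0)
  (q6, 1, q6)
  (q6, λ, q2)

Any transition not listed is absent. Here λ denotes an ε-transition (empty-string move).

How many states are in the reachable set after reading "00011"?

Start in {q0}.
Read '0': q0→{q6}; union {q6}; ε-closure = {q2, q6}.
Read '0': q2→∅, q6→{q6}; union {q6}; ε-closure = {q2, q6}.
Read '0': q2→∅, q6→{q6}; union {q6}; ε-closure = {q2, q6}.
Read '1': q2→{q0}, q6→{q0, q6}; union {q0, q6}; ε-closure = {q0, q2, q6}.
Read '1': q0→{q2}, q2→{q0}, q6→{q0, q6}; now {q0, q2, q6}.
That set has 3 states.

3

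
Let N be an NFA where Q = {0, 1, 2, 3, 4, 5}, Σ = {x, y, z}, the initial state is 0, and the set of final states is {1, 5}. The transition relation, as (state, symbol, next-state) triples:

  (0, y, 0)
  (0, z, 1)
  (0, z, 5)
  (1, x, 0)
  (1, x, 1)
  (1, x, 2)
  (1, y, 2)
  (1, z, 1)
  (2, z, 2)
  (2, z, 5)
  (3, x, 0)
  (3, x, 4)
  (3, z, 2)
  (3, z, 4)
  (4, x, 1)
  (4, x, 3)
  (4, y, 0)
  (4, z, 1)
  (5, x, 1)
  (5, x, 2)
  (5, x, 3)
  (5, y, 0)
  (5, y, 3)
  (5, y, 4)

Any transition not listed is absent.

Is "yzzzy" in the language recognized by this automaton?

No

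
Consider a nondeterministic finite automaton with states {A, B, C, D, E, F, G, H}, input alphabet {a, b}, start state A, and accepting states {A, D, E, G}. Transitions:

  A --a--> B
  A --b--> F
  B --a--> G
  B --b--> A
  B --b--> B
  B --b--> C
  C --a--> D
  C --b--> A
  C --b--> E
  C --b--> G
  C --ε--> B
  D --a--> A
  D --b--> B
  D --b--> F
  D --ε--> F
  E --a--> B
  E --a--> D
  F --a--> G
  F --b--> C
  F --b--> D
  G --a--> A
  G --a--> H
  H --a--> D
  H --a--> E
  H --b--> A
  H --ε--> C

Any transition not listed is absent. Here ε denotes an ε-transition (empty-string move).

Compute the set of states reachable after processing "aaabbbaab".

{A, B, C, D, E, F, G}

Start in {A}.
Read 'a': {A} → {B}.
Read 'a': {B} → {G}.
Read 'a': {G} → {A, B, C, H}.
Read 'b': {A, B, C, H} → {A, B, C, E, F, G}.
Read 'b': {A, B, C, E, F, G} → {A, B, C, D, E, F, G}.
Read 'b': {A, B, C, D, E, F, G} → {A, B, C, D, E, F, G}.
Read 'a': {A, B, C, D, E, F, G} → {A, B, C, D, F, G, H}.
Read 'a': {A, B, C, D, F, G, H} → {A, B, C, D, E, F, G, H}.
Read 'b': {A, B, C, D, E, F, G, H} → {A, B, C, D, E, F, G}.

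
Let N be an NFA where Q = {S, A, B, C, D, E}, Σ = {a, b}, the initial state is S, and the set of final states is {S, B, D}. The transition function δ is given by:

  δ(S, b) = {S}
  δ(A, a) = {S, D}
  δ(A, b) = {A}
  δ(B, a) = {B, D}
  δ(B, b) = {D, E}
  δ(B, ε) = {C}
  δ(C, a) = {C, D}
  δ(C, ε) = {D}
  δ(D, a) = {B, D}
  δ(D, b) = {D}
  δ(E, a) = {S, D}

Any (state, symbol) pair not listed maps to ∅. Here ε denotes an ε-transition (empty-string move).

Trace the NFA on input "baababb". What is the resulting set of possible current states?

∅

Start in {S}.
Read 'b': S→{S}; now {S}.
Read 'a': S→∅; now ∅.
The set is empty and remains empty for the remaining 5 symbols.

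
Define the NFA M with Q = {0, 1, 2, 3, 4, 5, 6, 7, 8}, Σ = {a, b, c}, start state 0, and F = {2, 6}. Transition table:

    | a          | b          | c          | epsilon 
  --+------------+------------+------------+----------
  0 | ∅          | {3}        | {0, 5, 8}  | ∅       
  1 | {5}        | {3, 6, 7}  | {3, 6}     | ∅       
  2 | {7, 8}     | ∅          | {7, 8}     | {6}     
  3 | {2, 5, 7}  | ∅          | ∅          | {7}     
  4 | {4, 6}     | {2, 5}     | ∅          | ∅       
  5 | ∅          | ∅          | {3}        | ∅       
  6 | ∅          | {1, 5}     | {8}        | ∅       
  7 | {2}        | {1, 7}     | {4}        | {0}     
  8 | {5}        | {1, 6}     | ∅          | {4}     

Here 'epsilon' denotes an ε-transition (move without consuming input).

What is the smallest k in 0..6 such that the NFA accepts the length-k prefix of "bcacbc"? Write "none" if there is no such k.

Start in {0}.
Read 'b': 0→{3}; union {3}; ε-closure = {0, 3, 7}.
Read 'c': 0→{0, 5, 8}, 3→∅, 7→{4}; now {0, 4, 5, 8}.
Read 'a': 0→∅, 4→{4, 6}, 5→∅, 8→{5}; now {4, 5, 6}.
None of the earlier sets intersect F, but {4, 5, 6} does.

3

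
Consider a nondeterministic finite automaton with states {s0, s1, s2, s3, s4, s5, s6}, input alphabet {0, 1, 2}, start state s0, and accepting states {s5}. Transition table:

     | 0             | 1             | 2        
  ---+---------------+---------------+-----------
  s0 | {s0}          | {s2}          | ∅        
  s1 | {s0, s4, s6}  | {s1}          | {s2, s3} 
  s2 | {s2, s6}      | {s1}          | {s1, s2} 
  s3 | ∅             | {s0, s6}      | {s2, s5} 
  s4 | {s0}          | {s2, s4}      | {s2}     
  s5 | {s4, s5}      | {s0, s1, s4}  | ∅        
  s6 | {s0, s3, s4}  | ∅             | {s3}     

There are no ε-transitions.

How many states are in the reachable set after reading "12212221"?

Start in {s0}.
Read '1': s0→{s2}; now {s2}.
Read '2': s2→{s1, s2}; now {s1, s2}.
Read '2': s1→{s2, s3}, s2→{s1, s2}; now {s1, s2, s3}.
Read '1': s1→{s1}, s2→{s1}, s3→{s0, s6}; now {s0, s1, s6}.
Read '2': s0→∅, s1→{s2, s3}, s6→{s3}; now {s2, s3}.
Read '2': s2→{s1, s2}, s3→{s2, s5}; now {s1, s2, s5}.
Read '2': s1→{s2, s3}, s2→{s1, s2}, s5→∅; now {s1, s2, s3}.
Read '1': s1→{s1}, s2→{s1}, s3→{s0, s6}; now {s0, s1, s6}.
That set has 3 states.

3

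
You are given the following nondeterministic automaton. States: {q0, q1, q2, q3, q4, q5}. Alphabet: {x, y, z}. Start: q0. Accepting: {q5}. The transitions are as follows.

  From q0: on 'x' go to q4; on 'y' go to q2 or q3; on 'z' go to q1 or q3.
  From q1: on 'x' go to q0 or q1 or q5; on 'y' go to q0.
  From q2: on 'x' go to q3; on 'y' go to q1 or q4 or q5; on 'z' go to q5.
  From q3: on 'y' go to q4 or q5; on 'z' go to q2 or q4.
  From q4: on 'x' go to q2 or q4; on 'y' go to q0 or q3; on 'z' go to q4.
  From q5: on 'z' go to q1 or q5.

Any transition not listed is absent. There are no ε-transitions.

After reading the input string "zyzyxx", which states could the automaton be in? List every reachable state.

{q2, q3, q4}

Start in {q0}.
Read 'z': {q0} → {q1, q3}.
Read 'y': {q1, q3} → {q0, q4, q5}.
Read 'z': {q0, q4, q5} → {q1, q3, q4, q5}.
Read 'y': {q1, q3, q4, q5} → {q0, q3, q4, q5}.
Read 'x': {q0, q3, q4, q5} → {q2, q4}.
Read 'x': {q2, q4} → {q2, q3, q4}.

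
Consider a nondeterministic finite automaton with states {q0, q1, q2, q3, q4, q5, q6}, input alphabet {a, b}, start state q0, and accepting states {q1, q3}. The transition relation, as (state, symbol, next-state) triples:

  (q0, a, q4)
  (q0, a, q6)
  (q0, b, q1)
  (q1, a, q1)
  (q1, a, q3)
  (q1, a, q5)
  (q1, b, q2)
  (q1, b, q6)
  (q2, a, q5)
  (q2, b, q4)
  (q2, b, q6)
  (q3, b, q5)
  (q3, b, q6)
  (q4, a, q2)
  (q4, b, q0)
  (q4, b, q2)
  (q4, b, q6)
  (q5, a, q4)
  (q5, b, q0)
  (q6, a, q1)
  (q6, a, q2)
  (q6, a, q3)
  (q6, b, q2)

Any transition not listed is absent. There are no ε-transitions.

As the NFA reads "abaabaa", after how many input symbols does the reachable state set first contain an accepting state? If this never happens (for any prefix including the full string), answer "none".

Start in {q0}.
Read 'a': q0→{q4, q6}; now {q4, q6}.
Read 'b': q4→{q0, q2, q6}, q6→{q2}; now {q0, q2, q6}.
Read 'a': q0→{q4, q6}, q2→{q5}, q6→{q1, q2, q3}; now {q1, q2, q3, q4, q5, q6}.
None of the earlier sets intersect F, but {q1, q2, q3, q4, q5, q6} does.

3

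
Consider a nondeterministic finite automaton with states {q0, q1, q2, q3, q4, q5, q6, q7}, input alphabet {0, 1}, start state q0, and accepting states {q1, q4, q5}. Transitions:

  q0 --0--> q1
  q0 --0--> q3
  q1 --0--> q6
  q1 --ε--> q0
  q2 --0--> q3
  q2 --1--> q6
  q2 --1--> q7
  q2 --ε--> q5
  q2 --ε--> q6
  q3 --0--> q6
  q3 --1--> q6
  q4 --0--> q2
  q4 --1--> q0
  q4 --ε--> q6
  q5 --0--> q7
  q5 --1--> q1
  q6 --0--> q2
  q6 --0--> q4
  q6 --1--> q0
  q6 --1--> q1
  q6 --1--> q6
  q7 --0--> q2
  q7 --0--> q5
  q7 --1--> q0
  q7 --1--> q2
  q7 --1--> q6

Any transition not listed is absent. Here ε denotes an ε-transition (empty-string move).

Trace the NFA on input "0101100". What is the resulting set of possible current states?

Start in {q0}.
Read '0': q0→{q1, q3}; union {q1, q3}; ε-closure = {q0, q1, q3}.
Read '1': q0→∅, q1→∅, q3→{q6}; now {q6}.
Read '0': q6→{q2, q4}; union {q2, q4}; ε-closure = {q2, q4, q5, q6}.
Read '1': q2→{q6, q7}, q4→{q0}, q5→{q1}, q6→{q0, q1, q6}; now {q0, q1, q6, q7}.
Read '1': q0→∅, q1→∅, q6→{q0, q1, q6}, q7→{q0, q2, q6}; union {q0, q1, q2, q6}; ε-closure = {q0, q1, q2, q5, q6}.
Read '0': q0→{q1, q3}, q1→{q6}, q2→{q3}, q5→{q7}, q6→{q2, q4}; union {q1, q2, q3, q4, q6, q7}; ε-closure = {q0, q1, q2, q3, q4, q5, q6, q7}.
Read '0': q0→{q1, q3}, q1→{q6}, q2→{q3}, q3→{q6}, q4→{q2}, q5→{q7}, q6→{q2, q4}, q7→{q2, q5}; union {q1, q2, q3, q4, q5, q6, q7}; ε-closure = {q0, q1, q2, q3, q4, q5, q6, q7}.

{q0, q1, q2, q3, q4, q5, q6, q7}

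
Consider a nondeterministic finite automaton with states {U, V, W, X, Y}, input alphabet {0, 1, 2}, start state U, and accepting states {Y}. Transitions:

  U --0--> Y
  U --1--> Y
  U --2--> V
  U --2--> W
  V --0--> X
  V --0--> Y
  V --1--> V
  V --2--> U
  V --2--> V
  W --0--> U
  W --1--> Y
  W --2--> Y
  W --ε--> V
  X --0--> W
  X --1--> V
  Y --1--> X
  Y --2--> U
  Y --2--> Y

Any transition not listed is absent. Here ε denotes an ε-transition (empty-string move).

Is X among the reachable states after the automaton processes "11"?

Yes

Start in {U}.
Read '1': U→{Y}; now {Y}.
Read '1': Y→{X}; now {X}.
State X is in {X}.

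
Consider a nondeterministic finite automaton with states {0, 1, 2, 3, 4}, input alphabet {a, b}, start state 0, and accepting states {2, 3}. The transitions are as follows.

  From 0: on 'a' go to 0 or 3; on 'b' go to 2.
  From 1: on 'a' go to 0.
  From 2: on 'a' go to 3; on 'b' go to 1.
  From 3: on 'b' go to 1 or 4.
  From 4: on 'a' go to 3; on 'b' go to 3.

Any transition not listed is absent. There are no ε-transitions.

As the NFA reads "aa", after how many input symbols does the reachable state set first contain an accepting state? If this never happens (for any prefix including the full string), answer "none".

1

Start in {0}.
Read 'a': 0→{0, 3}; now {0, 3}.
None of the earlier sets intersect F, but {0, 3} does.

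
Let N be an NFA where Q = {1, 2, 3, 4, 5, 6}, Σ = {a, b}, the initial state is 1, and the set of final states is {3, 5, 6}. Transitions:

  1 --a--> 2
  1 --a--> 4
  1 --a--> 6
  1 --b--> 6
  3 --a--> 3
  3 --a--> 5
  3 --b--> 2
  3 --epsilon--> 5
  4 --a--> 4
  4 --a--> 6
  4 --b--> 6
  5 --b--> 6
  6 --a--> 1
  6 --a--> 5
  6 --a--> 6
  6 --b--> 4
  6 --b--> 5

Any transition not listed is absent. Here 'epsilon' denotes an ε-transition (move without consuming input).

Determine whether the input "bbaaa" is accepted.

Yes

Start in {1}.
Read 'b': {1} → {6}.
Read 'b': {6} → {4, 5}.
Read 'a': {4, 5} → {4, 6}.
Read 'a': {4, 6} → {1, 4, 5, 6}.
Read 'a': {1, 4, 5, 6} → {1, 2, 4, 5, 6}.
The final set {1, 2, 4, 5, 6} contains the accepting states 5, 6.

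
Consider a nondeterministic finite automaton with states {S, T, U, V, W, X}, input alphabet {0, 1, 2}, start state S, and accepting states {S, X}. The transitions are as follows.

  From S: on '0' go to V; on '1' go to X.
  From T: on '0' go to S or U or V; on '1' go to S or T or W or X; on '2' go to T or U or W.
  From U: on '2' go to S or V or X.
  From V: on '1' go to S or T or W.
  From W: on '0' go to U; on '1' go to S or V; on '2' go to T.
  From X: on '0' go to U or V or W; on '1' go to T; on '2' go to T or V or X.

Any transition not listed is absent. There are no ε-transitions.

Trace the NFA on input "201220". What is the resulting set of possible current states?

∅

Start in {S}.
Read '2': S→∅; now ∅.
The set is empty and remains empty for the remaining 5 symbols.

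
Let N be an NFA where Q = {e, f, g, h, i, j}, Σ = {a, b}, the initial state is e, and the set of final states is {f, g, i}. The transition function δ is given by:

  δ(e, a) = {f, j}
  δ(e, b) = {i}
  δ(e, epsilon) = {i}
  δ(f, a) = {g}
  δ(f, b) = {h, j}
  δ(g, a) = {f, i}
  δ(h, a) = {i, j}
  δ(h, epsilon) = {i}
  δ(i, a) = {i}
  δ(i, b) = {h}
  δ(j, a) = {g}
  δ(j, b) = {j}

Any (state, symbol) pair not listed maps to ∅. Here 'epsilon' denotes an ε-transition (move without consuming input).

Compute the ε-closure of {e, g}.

Begin with {e, g}.
ε-move e → i; add i.

{e, g, i}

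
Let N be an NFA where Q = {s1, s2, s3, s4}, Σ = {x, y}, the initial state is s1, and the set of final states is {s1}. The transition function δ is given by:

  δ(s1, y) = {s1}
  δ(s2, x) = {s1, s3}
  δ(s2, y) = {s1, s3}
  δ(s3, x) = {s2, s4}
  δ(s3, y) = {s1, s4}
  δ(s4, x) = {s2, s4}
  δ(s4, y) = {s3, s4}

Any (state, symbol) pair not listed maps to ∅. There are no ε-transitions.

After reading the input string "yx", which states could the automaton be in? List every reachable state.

∅

Start in {s1}.
Read 'y': {s1} → {s1}.
Read 'x': {s1} → ∅.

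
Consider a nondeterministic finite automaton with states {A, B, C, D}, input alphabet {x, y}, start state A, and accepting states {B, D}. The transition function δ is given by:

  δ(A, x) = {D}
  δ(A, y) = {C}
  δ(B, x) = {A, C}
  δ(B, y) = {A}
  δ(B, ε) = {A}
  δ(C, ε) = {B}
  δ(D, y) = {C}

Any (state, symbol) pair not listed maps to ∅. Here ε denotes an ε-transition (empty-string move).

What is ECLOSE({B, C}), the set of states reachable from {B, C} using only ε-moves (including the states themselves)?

Begin with {B, C}.
ε-move B → A; add A.

{A, B, C}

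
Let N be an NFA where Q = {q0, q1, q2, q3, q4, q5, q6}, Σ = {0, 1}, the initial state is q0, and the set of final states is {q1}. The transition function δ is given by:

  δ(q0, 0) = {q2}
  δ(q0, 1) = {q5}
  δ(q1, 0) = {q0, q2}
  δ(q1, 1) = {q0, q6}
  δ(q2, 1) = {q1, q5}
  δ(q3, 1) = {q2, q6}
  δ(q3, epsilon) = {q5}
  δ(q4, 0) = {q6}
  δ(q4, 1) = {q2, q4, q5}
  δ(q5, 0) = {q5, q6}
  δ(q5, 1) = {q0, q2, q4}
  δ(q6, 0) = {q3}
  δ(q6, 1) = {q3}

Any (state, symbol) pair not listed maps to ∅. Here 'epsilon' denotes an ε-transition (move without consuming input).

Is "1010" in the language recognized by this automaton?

Start in {q0}.
Read '1': {q0} → {q5}.
Read '0': {q5} → {q5, q6}.
Read '1': {q5, q6} → {q0, q2, q3, q4, q5}.
Read '0': {q0, q2, q3, q4, q5} → {q2, q5, q6}.
The final set {q2, q5, q6} contains no accepting state.

No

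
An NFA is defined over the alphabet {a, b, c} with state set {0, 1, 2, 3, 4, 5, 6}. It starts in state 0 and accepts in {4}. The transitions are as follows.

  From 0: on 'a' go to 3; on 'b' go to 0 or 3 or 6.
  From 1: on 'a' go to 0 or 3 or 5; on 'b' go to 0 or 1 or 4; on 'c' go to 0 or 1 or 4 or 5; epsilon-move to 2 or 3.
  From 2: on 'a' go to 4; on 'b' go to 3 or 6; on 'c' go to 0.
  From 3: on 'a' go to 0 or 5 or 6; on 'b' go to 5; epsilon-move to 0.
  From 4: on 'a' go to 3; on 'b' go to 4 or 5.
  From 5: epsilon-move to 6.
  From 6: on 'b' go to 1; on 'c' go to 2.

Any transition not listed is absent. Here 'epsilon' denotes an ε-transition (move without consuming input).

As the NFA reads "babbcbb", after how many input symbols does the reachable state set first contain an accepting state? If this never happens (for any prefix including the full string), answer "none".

4

Start in {0}.
Read 'b': 0→{0, 3, 6}; now {0, 3, 6}.
Read 'a': 0→{3}, 3→{0, 5, 6}, 6→∅; now {0, 3, 5, 6}.
Read 'b': 0→{0, 3, 6}, 3→{5}, 5→∅, 6→{1}; union {0, 1, 3, 5, 6}; ε-closure = {0, 1, 2, 3, 5, 6}.
Read 'b': 0→{0, 3, 6}, 1→{0, 1, 4}, 2→{3, 6}, 3→{5}, 5→∅, 6→{1}; union {0, 1, 3, 4, 5, 6}; ε-closure = {0, 1, 2, 3, 4, 5, 6}.
None of the earlier sets intersect F, but {0, 1, 2, 3, 4, 5, 6} does.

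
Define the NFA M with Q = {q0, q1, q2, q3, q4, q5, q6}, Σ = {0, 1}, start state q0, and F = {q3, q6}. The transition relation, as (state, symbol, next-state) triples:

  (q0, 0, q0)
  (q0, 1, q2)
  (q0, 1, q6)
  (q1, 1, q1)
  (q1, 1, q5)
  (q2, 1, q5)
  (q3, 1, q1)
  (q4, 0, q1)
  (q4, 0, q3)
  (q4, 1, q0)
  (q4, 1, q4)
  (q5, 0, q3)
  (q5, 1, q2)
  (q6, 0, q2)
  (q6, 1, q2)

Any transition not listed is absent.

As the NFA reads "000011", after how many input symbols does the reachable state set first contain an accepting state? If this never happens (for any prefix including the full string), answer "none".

Start in {q0}.
Read '0': q0→{q0}; now {q0}.
Read '0': q0→{q0}; now {q0}.
Read '0': q0→{q0}; now {q0}.
Read '0': q0→{q0}; now {q0}.
Read '1': q0→{q2, q6}; now {q2, q6}.
None of the earlier sets intersect F, but {q2, q6} does.

5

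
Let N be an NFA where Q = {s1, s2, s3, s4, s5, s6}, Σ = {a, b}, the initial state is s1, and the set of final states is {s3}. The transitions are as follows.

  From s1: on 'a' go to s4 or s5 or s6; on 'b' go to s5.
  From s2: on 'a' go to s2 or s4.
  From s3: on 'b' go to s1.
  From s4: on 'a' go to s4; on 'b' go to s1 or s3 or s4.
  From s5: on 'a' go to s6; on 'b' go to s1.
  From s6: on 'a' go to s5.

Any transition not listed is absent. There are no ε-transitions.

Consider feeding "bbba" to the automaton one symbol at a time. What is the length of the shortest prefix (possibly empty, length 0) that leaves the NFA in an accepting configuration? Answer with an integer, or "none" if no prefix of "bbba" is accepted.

Start in {s1}.
Read 'b': {s1} → {s5}.
Read 'b': {s5} → {s1}.
Read 'b': {s1} → {s5}.
Read 'a': {s5} → {s6}.
No reachable set along the way intersects F.

none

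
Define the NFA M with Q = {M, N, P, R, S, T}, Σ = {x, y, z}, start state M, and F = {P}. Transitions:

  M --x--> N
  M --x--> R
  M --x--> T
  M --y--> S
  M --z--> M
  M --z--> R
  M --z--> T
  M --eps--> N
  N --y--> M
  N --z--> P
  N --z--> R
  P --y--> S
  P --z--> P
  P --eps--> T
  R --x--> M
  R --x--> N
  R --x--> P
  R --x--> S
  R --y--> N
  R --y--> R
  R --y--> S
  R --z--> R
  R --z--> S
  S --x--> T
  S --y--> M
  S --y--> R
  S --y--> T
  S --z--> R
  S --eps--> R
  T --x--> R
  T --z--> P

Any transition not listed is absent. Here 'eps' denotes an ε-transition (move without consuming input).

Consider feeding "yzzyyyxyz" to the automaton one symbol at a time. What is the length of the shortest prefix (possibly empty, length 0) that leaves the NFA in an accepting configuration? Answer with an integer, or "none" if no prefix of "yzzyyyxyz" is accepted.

2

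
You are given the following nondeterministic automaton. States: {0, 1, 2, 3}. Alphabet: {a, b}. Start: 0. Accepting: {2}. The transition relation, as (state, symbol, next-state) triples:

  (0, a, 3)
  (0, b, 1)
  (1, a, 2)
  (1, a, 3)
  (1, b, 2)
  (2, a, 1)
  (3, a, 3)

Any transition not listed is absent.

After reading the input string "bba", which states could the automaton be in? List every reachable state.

Start in {0}.
Read 'b': 0→{1}; now {1}.
Read 'b': 1→{2}; now {2}.
Read 'a': 2→{1}; now {1}.

{1}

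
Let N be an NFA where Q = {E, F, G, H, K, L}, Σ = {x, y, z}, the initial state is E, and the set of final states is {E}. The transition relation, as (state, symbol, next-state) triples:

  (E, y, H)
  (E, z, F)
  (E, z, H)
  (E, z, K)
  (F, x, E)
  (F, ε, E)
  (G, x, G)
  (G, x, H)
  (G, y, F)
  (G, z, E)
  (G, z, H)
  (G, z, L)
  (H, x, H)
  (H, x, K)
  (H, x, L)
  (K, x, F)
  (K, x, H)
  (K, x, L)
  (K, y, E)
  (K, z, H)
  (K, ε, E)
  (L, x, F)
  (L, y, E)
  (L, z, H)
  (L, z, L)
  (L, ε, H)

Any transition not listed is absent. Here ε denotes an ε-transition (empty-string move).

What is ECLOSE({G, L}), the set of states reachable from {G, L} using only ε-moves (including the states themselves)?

{G, H, L}

Begin with {G, L}.
ε-move L → H; add H.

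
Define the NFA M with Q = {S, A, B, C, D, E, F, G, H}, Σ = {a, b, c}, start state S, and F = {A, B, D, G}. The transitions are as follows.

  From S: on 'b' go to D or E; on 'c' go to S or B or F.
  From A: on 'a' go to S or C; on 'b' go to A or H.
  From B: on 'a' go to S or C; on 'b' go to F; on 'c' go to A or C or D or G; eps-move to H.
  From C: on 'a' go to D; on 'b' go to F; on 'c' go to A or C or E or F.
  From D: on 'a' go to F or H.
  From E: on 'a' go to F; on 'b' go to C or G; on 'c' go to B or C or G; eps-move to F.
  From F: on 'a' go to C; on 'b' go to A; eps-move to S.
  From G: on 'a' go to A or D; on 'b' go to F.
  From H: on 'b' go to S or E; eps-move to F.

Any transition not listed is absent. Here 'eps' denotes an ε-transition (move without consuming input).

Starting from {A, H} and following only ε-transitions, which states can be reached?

{S, A, F, H}

Begin with {A, H}.
ε-move H → F; add F.
ε-move F → S; add S.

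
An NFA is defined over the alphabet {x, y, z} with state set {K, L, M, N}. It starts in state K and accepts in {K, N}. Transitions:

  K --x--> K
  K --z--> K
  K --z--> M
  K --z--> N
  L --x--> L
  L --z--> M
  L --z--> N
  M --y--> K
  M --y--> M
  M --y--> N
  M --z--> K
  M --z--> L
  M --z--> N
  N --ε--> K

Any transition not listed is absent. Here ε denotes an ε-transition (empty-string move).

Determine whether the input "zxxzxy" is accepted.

Start in {K}.
Read 'z': K→{K, M, N}; now {K, M, N}.
Read 'x': K→{K}, M→∅, N→∅; now {K}.
Read 'x': K→{K}; now {K}.
Read 'z': K→{K, M, N}; now {K, M, N}.
Read 'x': K→{K}, M→∅, N→∅; now {K}.
Read 'y': K→∅; now ∅.
The final set ∅ contains no accepting state.

No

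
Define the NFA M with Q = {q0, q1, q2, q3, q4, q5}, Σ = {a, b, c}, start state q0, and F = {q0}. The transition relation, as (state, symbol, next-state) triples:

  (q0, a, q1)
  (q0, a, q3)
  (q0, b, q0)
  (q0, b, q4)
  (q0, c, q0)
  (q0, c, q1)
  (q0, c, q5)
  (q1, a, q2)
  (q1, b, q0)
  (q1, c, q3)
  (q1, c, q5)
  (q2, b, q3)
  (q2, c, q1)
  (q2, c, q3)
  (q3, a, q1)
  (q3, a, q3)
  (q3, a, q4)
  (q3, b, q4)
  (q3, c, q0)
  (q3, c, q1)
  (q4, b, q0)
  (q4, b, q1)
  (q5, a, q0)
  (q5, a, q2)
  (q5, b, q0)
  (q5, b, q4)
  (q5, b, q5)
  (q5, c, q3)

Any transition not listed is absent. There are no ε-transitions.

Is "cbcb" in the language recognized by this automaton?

Yes

Start in {q0}.
Read 'c': q0→{q0, q1, q5}; now {q0, q1, q5}.
Read 'b': q0→{q0, q4}, q1→{q0}, q5→{q0, q4, q5}; now {q0, q4, q5}.
Read 'c': q0→{q0, q1, q5}, q4→∅, q5→{q3}; now {q0, q1, q3, q5}.
Read 'b': q0→{q0, q4}, q1→{q0}, q3→{q4}, q5→{q0, q4, q5}; now {q0, q4, q5}.
The final set {q0, q4, q5} contains the accepting state q0.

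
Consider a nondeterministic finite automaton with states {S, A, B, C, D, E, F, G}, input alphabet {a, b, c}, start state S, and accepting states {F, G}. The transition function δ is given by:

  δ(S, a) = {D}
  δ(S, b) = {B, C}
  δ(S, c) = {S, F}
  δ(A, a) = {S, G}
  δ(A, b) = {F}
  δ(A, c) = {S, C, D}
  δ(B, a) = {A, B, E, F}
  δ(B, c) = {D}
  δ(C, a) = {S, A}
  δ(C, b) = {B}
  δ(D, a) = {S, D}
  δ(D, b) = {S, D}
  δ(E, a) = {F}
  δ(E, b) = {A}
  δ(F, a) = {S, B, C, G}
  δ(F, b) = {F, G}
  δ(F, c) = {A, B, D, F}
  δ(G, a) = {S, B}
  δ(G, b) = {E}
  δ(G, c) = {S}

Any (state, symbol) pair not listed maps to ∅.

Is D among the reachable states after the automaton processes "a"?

Start in {S}.
Read 'a': S→{D}; now {D}.
State D is in {D}.

Yes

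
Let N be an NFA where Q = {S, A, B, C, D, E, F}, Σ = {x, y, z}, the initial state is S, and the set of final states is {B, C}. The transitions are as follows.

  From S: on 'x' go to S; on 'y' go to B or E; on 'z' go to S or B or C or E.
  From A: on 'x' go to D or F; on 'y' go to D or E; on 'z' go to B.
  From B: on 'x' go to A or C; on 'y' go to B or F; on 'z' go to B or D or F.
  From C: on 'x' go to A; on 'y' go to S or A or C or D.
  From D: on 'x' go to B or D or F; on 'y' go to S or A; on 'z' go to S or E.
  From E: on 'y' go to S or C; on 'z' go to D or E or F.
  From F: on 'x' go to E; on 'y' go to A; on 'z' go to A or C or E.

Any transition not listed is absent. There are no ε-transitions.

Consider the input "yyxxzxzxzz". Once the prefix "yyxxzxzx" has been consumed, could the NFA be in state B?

No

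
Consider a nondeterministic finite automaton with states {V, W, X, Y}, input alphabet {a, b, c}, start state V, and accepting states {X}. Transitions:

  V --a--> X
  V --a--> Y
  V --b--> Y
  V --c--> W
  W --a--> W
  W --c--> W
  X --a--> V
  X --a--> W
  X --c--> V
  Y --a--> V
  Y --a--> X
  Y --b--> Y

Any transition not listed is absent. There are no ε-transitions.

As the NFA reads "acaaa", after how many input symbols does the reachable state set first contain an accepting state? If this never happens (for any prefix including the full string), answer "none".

Start in {V}.
Read 'a': {V} → {X, Y}.
None of the earlier sets intersect F, but {X, Y} does.

1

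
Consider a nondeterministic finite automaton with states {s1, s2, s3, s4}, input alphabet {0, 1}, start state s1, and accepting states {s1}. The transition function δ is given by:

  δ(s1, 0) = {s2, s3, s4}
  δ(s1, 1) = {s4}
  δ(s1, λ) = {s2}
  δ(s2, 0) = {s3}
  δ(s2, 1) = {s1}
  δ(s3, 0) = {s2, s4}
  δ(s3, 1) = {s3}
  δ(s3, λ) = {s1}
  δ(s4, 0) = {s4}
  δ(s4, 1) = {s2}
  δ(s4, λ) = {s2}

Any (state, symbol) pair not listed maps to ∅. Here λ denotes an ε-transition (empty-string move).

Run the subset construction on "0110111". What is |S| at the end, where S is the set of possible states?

Start: ε-closure({s1}) = {s1, s2}.
Read '0': s1→{s2, s3, s4}, s2→{s3}; union {s2, s3, s4}; ε-closure = {s1, s2, s3, s4}.
Read '1': s1→{s4}, s2→{s1}, s3→{s3}, s4→{s2}; now {s1, s2, s3, s4}.
Read '1': s1→{s4}, s2→{s1}, s3→{s3}, s4→{s2}; now {s1, s2, s3, s4}.
Read '0': s1→{s2, s3, s4}, s2→{s3}, s3→{s2, s4}, s4→{s4}; union {s2, s3, s4}; ε-closure = {s1, s2, s3, s4}.
Read '1': s1→{s4}, s2→{s1}, s3→{s3}, s4→{s2}; now {s1, s2, s3, s4}.
Read '1': s1→{s4}, s2→{s1}, s3→{s3}, s4→{s2}; now {s1, s2, s3, s4}.
Read '1': s1→{s4}, s2→{s1}, s3→{s3}, s4→{s2}; now {s1, s2, s3, s4}.
That set has 4 states.

4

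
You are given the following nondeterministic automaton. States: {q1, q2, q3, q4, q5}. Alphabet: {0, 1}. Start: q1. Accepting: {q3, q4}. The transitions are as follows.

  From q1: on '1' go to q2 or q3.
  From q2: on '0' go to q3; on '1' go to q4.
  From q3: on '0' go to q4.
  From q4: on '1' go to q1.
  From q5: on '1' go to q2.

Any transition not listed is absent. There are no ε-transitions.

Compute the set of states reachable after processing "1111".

{q2, q3}

Start in {q1}.
Read '1': q1→{q2, q3}; now {q2, q3}.
Read '1': q2→{q4}, q3→∅; now {q4}.
Read '1': q4→{q1}; now {q1}.
Read '1': q1→{q2, q3}; now {q2, q3}.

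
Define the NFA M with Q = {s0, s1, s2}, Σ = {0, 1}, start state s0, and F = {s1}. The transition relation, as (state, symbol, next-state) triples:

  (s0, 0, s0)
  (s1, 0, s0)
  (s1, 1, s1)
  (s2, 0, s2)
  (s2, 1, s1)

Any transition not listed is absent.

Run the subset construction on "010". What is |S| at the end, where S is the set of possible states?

0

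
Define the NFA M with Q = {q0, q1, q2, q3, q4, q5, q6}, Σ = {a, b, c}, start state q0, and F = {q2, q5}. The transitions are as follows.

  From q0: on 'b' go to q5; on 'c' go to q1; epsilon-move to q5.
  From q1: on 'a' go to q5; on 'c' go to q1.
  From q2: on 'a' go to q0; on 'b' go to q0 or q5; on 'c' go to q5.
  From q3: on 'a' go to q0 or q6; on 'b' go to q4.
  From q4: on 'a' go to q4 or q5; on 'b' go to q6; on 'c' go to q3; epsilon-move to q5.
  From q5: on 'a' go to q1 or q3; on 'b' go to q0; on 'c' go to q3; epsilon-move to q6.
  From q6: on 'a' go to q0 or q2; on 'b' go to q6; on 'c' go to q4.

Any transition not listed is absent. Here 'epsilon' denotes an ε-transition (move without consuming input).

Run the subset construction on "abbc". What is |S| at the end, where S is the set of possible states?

5

Start: ε-closure({q0}) = {q0, q5, q6}.
Read 'a': q0→∅, q5→{q1, q3}, q6→{q0, q2}; union {q0, q1, q2, q3}; ε-closure = {q0, q1, q2, q3, q5, q6}.
Read 'b': q0→{q5}, q1→∅, q2→{q0, q5}, q3→{q4}, q5→{q0}, q6→{q6}; now {q0, q4, q5, q6}.
Read 'b': q0→{q5}, q4→{q6}, q5→{q0}, q6→{q6}; now {q0, q5, q6}.
Read 'c': q0→{q1}, q5→{q3}, q6→{q4}; union {q1, q3, q4}; ε-closure = {q1, q3, q4, q5, q6}.
That set has 5 states.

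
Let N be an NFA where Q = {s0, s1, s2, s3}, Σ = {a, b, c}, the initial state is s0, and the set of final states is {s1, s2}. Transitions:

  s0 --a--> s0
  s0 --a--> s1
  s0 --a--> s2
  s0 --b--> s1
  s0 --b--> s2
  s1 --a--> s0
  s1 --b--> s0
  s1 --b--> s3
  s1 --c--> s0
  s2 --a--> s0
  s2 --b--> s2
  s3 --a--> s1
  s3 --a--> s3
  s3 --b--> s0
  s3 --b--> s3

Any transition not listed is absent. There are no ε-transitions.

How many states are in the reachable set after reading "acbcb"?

Start in {s0}.
Read 'a': {s0} → {s0, s1, s2}.
Read 'c': {s0, s1, s2} → {s0}.
Read 'b': {s0} → {s1, s2}.
Read 'c': {s1, s2} → {s0}.
Read 'b': {s0} → {s1, s2}.
That set has 2 states.

2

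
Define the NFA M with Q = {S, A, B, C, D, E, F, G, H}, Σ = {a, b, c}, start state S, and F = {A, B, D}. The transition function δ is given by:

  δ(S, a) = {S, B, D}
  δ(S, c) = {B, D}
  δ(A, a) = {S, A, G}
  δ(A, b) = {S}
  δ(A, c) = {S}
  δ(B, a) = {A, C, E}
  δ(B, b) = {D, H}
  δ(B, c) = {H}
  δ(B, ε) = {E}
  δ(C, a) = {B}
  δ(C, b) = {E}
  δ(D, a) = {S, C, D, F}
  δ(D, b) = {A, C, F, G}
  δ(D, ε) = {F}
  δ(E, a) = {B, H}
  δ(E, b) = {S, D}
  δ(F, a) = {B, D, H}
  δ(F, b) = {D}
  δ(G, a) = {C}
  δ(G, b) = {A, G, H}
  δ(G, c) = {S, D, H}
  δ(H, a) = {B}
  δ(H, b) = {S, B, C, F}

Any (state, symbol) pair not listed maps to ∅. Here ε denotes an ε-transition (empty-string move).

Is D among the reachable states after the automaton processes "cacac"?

Yes

Start in {S}.
Read 'c': S→{B, D}; union {B, D}; ε-closure = {B, D, E, F}.
Read 'a': B→{A, C, E}, D→{S, C, D, F}, E→{B, H}, F→{B, D, H}; now {S, A, B, C, D, E, F, H}.
Read 'c': S→{B, D}, A→{S}, B→{H}, C→∅, D→∅, E→∅, F→∅, H→∅; union {S, B, D, H}; ε-closure = {S, B, D, E, F, H}.
Read 'a': S→{S, B, D}, B→{A, C, E}, D→{S, C, D, F}, E→{B, H}, F→{B, D, H}, H→{B}; now {S, A, B, C, D, E, F, H}.
Read 'c': S→{B, D}, A→{S}, B→{H}, C→∅, D→∅, E→∅, F→∅, H→∅; union {S, B, D, H}; ε-closure = {S, B, D, E, F, H}.
State D is in {S, B, D, E, F, H}.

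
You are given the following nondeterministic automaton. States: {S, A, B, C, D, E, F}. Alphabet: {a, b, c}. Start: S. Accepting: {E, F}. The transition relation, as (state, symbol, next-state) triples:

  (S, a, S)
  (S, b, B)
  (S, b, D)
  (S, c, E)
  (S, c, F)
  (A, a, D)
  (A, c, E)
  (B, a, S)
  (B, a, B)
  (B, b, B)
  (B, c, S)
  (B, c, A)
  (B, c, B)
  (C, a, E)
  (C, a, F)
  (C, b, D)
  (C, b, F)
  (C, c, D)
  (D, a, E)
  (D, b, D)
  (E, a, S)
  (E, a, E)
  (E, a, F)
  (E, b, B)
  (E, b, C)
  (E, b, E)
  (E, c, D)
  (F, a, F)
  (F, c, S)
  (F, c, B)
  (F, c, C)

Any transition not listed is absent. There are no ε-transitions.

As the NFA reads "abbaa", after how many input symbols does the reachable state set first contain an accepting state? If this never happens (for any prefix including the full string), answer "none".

Start in {S}.
Read 'a': S→{S}; now {S}.
Read 'b': S→{B, D}; now {B, D}.
Read 'b': B→{B}, D→{D}; now {B, D}.
Read 'a': B→{S, B}, D→{E}; now {S, B, E}.
None of the earlier sets intersect F, but {S, B, E} does.

4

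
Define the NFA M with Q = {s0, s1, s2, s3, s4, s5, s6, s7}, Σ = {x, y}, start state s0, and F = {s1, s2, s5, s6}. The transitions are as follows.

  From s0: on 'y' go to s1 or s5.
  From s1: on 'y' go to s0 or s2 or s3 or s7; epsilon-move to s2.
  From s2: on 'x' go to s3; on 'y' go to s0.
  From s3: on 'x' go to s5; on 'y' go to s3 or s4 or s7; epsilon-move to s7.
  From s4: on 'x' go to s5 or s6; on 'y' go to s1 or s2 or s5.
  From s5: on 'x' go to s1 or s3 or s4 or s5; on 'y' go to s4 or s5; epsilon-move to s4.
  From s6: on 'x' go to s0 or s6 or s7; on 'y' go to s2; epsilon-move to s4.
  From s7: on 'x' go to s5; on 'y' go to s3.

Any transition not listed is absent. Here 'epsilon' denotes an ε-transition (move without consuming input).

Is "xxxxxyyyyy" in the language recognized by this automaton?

No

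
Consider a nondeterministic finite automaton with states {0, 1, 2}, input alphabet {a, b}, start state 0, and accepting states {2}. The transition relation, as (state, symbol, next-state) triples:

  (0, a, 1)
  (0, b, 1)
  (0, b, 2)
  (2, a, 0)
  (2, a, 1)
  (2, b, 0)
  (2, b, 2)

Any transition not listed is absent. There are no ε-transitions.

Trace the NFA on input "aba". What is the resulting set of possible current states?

∅

Start in {0}.
Read 'a': {0} → {1}.
Read 'b': {1} → ∅.
The set is empty and remains empty for the remaining 1 symbol.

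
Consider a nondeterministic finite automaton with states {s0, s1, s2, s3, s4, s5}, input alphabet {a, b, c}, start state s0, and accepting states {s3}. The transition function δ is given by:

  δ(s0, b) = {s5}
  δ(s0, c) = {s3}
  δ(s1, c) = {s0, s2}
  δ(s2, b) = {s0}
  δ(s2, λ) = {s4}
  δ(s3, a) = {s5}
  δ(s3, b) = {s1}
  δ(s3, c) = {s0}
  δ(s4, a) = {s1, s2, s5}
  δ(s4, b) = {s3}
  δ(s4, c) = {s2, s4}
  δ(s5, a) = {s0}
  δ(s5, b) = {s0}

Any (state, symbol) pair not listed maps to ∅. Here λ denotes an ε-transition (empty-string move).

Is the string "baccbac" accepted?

Yes

Start in {s0}.
Read 'b': s0→{s5}; now {s5}.
Read 'a': s5→{s0}; now {s0}.
Read 'c': s0→{s3}; now {s3}.
Read 'c': s3→{s0}; now {s0}.
Read 'b': s0→{s5}; now {s5}.
Read 'a': s5→{s0}; now {s0}.
Read 'c': s0→{s3}; now {s3}.
The final set {s3} contains the accepting state s3.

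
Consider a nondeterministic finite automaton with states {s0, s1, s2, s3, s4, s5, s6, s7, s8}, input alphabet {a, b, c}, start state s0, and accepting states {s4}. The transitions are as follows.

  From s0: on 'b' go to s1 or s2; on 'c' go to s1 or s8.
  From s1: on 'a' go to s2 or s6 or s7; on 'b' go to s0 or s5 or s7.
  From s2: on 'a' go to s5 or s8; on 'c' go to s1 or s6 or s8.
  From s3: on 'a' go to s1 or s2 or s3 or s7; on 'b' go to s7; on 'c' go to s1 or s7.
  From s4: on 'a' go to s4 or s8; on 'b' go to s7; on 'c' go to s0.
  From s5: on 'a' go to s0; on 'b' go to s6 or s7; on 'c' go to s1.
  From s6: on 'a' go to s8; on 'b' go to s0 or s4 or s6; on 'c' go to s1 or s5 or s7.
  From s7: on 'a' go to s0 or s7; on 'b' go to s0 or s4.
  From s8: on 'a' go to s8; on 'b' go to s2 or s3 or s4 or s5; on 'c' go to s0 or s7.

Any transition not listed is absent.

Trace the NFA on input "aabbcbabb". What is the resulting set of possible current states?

Start in {s0}.
Read 'a': {s0} → ∅.
The set is empty and remains empty for the remaining 8 symbols.

∅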